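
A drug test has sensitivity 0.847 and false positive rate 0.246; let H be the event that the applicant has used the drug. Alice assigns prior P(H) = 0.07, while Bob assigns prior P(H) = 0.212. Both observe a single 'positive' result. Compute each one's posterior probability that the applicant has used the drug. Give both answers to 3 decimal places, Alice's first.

The likelihood ratio for a 'positive' result is 0.847/0.246 = 3.4431.
Alice: prior odds 0.07/0.93 = 0.075269; posterior odds 0.25916; posterior probability 0.206.
Bob: prior odds 0.212/0.788 = 0.26904; posterior odds 0.92631; posterior probability 0.481.

Alice: 0.206; Bob: 0.481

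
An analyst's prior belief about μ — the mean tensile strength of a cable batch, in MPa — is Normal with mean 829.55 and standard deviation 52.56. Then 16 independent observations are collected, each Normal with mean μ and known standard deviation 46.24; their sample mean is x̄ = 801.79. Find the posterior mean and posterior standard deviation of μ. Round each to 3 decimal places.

Posterior mean ≈ 803.071; posterior SD ≈ 11.290

With known σ, the Normal prior is conjugate. Weight on the data is w = (n/σ²)/(n/σ² + 1/τ₀²) = 0.00748315/(0.00748315+0.00036198) = 0.95386.
Posterior mean = w·x̄ + (1−w)·μ₀ = 0.95386·801.79 + 0.046141·829.55 = 803.071. Posterior variance = 1/(0.00748315+0.00036198) = 127.468, so SD = 11.290.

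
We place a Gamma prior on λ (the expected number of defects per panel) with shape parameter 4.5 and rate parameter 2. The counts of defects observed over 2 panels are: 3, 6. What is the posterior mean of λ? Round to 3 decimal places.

Total count ∑xᵢ = 9 over n = 2 panels.
Gamma is conjugate to the Poisson likelihood: posterior is Gamma(shape = 4.5+9 = 13.5, rate = 2+2 = 4).
Posterior mean = shape/rate = 13.5/4 = 3.375.

Posterior mean ≈ 3.375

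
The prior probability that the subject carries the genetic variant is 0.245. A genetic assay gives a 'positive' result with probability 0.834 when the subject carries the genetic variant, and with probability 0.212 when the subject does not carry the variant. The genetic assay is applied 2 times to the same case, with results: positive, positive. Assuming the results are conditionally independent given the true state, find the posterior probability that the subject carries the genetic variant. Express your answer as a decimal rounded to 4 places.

Posterior P(H) ≈ 0.8339

Let H be the event that the subject carries the genetic variant; start with P(H) = 0.245. P('positive'|H) = 0.834, P('positive'|¬H) = 0.212.
Update on result 1 ('positive'): P(H) ← 0.834·0.2450 / (0.834·0.2450 + 0.212·0.7550) = 0.20433/0.36439 = 0.5607.
Update on result 2 ('positive'): P(H) ← 0.834·0.5607 / (0.834·0.5607 + 0.212·0.4393) = 0.46766/0.56078 = 0.8339.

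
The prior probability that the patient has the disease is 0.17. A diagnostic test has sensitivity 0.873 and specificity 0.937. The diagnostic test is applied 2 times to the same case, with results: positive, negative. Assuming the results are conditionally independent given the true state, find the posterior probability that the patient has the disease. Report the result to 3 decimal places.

Posterior P(H) ≈ 0.278

With H the event that the patient has the disease, the joint likelihood of the observed sequence is P(data|H) = 0.873·0.127 = 0.11087 and P(data|¬H) = 0.063·0.937 = 0.059031.
Bayes: P(H|data) = 0.17·0.11087 / (0.17·0.11087 + 0.83·0.059031) = 0.018848/0.067844 = 0.2778.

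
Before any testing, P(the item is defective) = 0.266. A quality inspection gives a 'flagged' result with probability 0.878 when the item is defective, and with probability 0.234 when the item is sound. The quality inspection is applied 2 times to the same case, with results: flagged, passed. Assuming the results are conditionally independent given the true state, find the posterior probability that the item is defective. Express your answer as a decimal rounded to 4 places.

With H the event that the item is defective, the joint likelihood of the observed sequence is P(data|H) = 0.878·0.122 = 0.10712 and P(data|¬H) = 0.234·0.766 = 0.17924.
Bayes: P(H|data) = 0.266·0.10712 / (0.266·0.10712 + 0.734·0.17924) = 0.028493/0.16006 = 0.1780.

Posterior P(H) ≈ 0.1780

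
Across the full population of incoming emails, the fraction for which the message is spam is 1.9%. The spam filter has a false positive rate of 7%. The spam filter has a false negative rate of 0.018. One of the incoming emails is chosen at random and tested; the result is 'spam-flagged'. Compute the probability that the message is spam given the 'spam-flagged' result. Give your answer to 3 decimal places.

P(H | E) ≈ 0.214

Write H for 'the message is spam'. Prior odds H:¬H = 0.019/0.981 = 0.019368. For the 'spam-flagged' outcome, the likelihood ratio is 0.982/0.07 = 14.029.
Posterior odds = 0.019368 × 14.029 = 0.27171, so P(H|E) = 0.27171/(1+0.27171) = 0.214.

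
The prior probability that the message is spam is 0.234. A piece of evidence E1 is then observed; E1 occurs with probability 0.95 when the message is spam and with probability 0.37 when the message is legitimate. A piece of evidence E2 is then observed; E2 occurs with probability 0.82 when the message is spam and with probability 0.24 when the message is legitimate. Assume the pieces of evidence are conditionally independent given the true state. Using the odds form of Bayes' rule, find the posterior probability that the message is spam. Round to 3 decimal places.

Posterior probability ≈ 0.728

Prior odds = 0.234/(1−0.234) = 0.30548. In log-odds, ln(0.30548) = -1.1859.
Add log likelihood ratios: ln(2.5676) + ln(3.4167) = 2.1716.
Posterior log-odds = 0.98576, so posterior odds = exp(0.98576) = 2.6799. Converting, P(H|E) = 2.6799/3.6799 = 0.728.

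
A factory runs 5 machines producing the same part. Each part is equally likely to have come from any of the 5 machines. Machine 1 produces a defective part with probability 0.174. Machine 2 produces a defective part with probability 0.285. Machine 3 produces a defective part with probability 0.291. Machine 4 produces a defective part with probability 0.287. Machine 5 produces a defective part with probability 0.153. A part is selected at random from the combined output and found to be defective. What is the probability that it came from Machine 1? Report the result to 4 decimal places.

Posterior probability ≈ 0.1462

P(defective|M1) = 0.174; P(defective|M2) = 0.285; P(defective|M3) = 0.291; P(defective|M4) = 0.287; P(defective|M5) = 0.153.
Prior × likelihood for each source: 0.2·0.174=0.03480, 0.2·0.285=0.05700, 0.2·0.291=0.05820, 0.2·0.287=0.05740, 0.2·0.153=0.03060. Summing gives P(defective) = 0.23800.
P(Machine 1 | defective) = 0.03480 / 0.23800 = 0.1462.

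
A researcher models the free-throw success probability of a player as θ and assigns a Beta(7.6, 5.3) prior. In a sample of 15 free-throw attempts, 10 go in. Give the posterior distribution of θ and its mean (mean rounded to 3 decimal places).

The binomial likelihood is conjugate to the Beta prior: with 10 successes and 5 failures, the posterior is Beta(7.6+10, 5.3+5) = Beta(17.6, 10.3).
E[θ | data] = 17.6/(17.6+10.3) = 0.631.

Posterior: Beta(17.6, 10.3); mean ≈ 0.631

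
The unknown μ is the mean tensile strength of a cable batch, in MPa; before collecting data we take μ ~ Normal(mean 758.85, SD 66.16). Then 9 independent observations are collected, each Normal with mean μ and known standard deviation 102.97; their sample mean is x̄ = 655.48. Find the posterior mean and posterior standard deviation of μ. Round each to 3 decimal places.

Prior precision 1/τ₀² = 1/66.16² = 0.00022846; data precision n/σ² = 9/102.97² = 0.00084883.
Posterior precision = 0.00022846 + 0.00084883 = 0.00107729, giving posterior SD = 1/√0.00107729 = 30.467.
Posterior mean = (0.00022846·758.85 + 0.00084883·655.48) / 0.00107729 = 677.402.

Posterior mean ≈ 677.402; posterior SD ≈ 30.467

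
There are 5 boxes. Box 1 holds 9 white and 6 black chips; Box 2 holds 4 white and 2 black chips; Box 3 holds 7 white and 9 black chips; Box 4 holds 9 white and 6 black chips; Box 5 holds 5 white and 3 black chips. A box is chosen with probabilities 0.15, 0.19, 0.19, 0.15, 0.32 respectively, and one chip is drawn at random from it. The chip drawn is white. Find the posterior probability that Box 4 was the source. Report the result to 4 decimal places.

P(white|Box 1) = 0.6; P(white|Box 2) = 0.6667; P(white|Box 3) = 0.4375; P(white|Box 4) = 0.6; P(white|Box 5) = 0.625.
Prior × likelihood for each source: 0.15·0.6=0.09000, 0.19·0.6667=0.1267, 0.19·0.4375=0.08313, 0.15·0.6=0.09000, 0.32·0.625=0.2000. Summing gives P(white) = 0.58979.
P(Box 4 | white) = 0.09000 / 0.58979 = 0.1526.

Posterior probability ≈ 0.1526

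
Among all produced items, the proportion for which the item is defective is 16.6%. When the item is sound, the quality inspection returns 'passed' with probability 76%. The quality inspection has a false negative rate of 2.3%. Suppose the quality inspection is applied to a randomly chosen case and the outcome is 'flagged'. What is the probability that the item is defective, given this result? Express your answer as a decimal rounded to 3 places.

Let H be the event that the item is defective. P(H) = 0.166, so P(¬H) = 0.834. With E the 'flagged' result, P(E|H) = 0.977 and P(E|¬H) = 0.24.
P(E) = 0.977·0.166 + 0.24·0.834 = 0.16218 + 0.20016 = 0.36234.
By Bayes' theorem, P(H|E) = 0.16218 / 0.36234 = 0.448.

P(H | E) ≈ 0.448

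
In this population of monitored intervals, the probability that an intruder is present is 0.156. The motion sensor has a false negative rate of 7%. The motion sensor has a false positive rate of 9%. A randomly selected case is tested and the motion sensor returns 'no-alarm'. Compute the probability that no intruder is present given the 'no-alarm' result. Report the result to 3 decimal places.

Let H be the event that an intruder is present. P(H) = 0.156, so P(¬H) = 0.844. With E the 'no-alarm' result, P(E|H) = 0.07 and P(E|¬H) = 0.91.
P(E) = 0.07·0.156 + 0.91·0.844 = 0.010920 + 0.76804 = 0.77896.
By Bayes' theorem, P(H|E) = 0.010920 / 0.77896 = 0.014. Hence P(¬H|E) = 1 − 0.014 = 0.986.

P(¬H | E) ≈ 0.986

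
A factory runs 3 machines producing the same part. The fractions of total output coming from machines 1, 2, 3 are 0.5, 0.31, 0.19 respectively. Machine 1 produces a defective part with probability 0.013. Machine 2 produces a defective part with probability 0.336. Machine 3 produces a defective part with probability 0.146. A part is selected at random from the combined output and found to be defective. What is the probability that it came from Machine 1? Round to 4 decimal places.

Posterior probability ≈ 0.0470

Tabulate prior·likelihood by source: [1] prior 0.5, lik 0.013, product 0.006500; [2] prior 0.31, lik 0.336, product 0.1042; [3] prior 0.19, lik 0.146, product 0.02774.
Normalizing constant = 0.13840; the posterior for Machine 1 is its product over the sum, 0.006500/0.13840 = 0.0470.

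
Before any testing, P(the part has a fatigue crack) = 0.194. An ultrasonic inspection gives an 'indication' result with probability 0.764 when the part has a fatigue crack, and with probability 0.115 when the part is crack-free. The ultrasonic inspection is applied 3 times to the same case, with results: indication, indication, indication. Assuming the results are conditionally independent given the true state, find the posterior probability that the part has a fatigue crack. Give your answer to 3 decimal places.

Let H be the event that the part has a fatigue crack; start with P(H) = 0.194. P('indication'|H) = 0.764, P('indication'|¬H) = 0.115.
Update on result 1 ('indication'): P(H) ← 0.764·0.1940 / (0.764·0.1940 + 0.115·0.8060) = 0.14822/0.24091 = 0.6152.
Update on result 2 ('indication'): P(H) ← 0.764·0.6152 / (0.764·0.6152 + 0.115·0.3848) = 0.47005/0.51429 = 0.9140.
Update on result 3 ('indication'): P(H) ← 0.764·0.9140 / (0.764·0.9140 + 0.115·0.0860) = 0.69827/0.70816 = 0.9860.

Posterior P(H) ≈ 0.986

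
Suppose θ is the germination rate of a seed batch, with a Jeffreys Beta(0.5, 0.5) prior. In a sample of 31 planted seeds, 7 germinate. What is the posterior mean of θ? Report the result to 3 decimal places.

Posterior mean ≈ 0.234

Observing 7 successes and 24 failures updates Beta(0.5, 0.5) by adding the success and failure counts to the two shape parameters: α = 0.5+7 = 7.5, β = 0.5+24 = 24.5.
E[θ | data] = 7.5/(7.5+24.5) = 0.234.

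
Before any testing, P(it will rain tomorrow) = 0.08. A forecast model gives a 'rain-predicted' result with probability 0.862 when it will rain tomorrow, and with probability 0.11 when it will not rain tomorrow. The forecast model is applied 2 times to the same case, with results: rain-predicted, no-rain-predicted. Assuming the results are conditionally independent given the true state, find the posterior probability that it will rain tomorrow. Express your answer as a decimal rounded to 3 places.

Posterior P(H) ≈ 0.096

Let H be the event that it will rain tomorrow; start with P(H) = 0.08. P('rain-predicted'|H) = 0.862, P('rain-predicted'|¬H) = 0.11.
Update on result 1 ('rain-predicted'): P(H) ← 0.862·0.0800 / (0.862·0.0800 + 0.11·0.9200) = 0.068960/0.17016 = 0.4053.
Update on result 2 ('no-rain-predicted'): P(H) ← 0.138·0.4053 / (0.138·0.4053 + 0.89·0.5947) = 0.055927/0.58524 = 0.0956.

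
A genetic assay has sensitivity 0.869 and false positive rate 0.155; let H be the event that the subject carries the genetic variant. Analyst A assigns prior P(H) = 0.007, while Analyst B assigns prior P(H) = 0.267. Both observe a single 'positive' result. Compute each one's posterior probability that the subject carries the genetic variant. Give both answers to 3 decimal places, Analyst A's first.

The likelihood ratio for a 'positive' result is 0.869/0.155 = 5.6065.
Analyst A: prior odds 0.007/0.993 = 0.0070493; posterior odds 0.039522; posterior probability 0.038.
Analyst B: prior odds 0.267/0.733 = 0.36426; posterior odds 2.0422; posterior probability 0.671.

Analyst A: 0.038; Analyst B: 0.671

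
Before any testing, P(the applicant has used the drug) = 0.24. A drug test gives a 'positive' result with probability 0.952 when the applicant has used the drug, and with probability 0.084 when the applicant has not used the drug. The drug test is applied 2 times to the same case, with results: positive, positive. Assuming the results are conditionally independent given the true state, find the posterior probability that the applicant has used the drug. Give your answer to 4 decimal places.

Let H be the event that the applicant has used the drug; start with P(H) = 0.24. P('positive'|H) = 0.952, P('positive'|¬H) = 0.084.
Update on result 1 ('positive'): P(H) ← 0.952·0.2400 / (0.952·0.2400 + 0.084·0.7600) = 0.22848/0.29232 = 0.7816.
Update on result 2 ('positive'): P(H) ← 0.952·0.7816 / (0.952·0.7816 + 0.084·0.2184) = 0.74409/0.76244 = 0.9759.

Posterior P(H) ≈ 0.9759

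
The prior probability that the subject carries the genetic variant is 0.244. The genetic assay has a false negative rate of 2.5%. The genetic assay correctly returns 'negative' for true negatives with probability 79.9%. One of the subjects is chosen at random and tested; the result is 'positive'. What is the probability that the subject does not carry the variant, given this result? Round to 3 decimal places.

Let H be the event that the subject carries the genetic variant. P(H) = 0.244, so P(¬H) = 0.756. With E the 'positive' result, P(E|H) = 0.975 and P(E|¬H) = 0.201.
P(E) = 0.975·0.244 + 0.201·0.756 = 0.23790 + 0.15196 = 0.38986.
By Bayes' theorem, P(H|E) = 0.23790 / 0.38986 = 0.610. Hence P(¬H|E) = 1 − 0.610 = 0.390.

P(¬H | E) ≈ 0.390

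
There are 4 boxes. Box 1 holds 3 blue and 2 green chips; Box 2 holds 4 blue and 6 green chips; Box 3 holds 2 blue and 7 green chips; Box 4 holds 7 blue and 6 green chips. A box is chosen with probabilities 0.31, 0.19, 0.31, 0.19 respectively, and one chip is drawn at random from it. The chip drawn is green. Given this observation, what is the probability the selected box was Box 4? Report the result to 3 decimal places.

Posterior probability ≈ 0.155

Tabulate prior·likelihood by source: [1] prior 0.31, lik 0.4, product 0.1240; [2] prior 0.19, lik 0.6, product 0.1140; [3] prior 0.31, lik 0.7778, product 0.2411; [4] prior 0.19, lik 0.4615, product 0.08769.
Normalizing constant = 0.56680; the posterior for Box 4 is its product over the sum, 0.08769/0.56680 = 0.155.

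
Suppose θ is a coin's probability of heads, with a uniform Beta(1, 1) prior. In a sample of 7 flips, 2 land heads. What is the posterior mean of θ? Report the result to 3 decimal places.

The binomial likelihood is conjugate to the Beta prior: with 2 successes and 5 failures, the posterior is Beta(1+2, 1+5) = Beta(3, 6).
E[θ | data] = 3/(3+6) = 0.333.

Posterior mean ≈ 0.333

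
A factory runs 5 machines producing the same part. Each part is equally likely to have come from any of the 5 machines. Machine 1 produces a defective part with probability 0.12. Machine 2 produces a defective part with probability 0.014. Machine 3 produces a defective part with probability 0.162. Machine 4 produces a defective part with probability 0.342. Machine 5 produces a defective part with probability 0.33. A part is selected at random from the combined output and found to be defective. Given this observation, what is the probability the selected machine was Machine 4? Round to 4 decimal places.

Tabulate prior·likelihood by source: [1] prior 0.2, lik 0.12, product 0.02400; [2] prior 0.2, lik 0.014, product 0.002800; [3] prior 0.2, lik 0.162, product 0.03240; [4] prior 0.2, lik 0.342, product 0.06840; [5] prior 0.2, lik 0.33, product 0.06600.
Normalizing constant = 0.19360; the posterior for Machine 4 is its product over the sum, 0.06840/0.19360 = 0.3533.

Posterior probability ≈ 0.3533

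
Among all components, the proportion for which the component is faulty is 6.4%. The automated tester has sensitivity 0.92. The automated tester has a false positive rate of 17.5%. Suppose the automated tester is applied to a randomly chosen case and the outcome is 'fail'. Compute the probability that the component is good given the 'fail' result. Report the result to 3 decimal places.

Let H be the event that the component is faulty. P(H) = 0.064, so P(¬H) = 0.936. With E the 'fail' result, P(E|H) = 0.92 and P(E|¬H) = 0.175.
P(E) = 0.92·0.064 + 0.175·0.936 = 0.058880 + 0.16380 = 0.22268.
By Bayes' theorem, P(H|E) = 0.058880 / 0.22268 = 0.264. Hence P(¬H|E) = 1 − 0.264 = 0.736.

P(¬H | E) ≈ 0.736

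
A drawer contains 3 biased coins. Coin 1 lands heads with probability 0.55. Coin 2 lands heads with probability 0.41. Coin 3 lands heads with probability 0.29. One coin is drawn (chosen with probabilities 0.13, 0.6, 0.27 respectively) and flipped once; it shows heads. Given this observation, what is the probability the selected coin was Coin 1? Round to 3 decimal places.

Posterior probability ≈ 0.181

Tabulate prior·likelihood by source: [1] prior 0.13, lik 0.55, product 0.07150; [2] prior 0.6, lik 0.41, product 0.2460; [3] prior 0.27, lik 0.29, product 0.07830.
Normalizing constant = 0.39580; the posterior for Coin 1 is its product over the sum, 0.07150/0.39580 = 0.181.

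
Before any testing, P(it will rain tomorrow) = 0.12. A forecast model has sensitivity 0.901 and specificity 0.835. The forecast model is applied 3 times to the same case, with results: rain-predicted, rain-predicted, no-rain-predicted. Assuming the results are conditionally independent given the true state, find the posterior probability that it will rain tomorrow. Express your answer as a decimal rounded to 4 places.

Let H be the event that it will rain tomorrow; start with P(H) = 0.12. P('rain-predicted'|H) = 0.901, P('rain-predicted'|¬H) = 0.165.
Update on result 1 ('rain-predicted'): P(H) ← 0.901·0.1200 / (0.901·0.1200 + 0.165·0.8800) = 0.10812/0.25332 = 0.4268.
Update on result 2 ('rain-predicted'): P(H) ← 0.901·0.4268 / (0.901·0.4268 + 0.165·0.5732) = 0.38456/0.47913 = 0.8026.
Update on result 3 ('no-rain-predicted'): P(H) ← 0.099·0.8026 / (0.099·0.8026 + 0.835·0.1974) = 0.079458/0.24428 = 0.3253.

Posterior P(H) ≈ 0.3253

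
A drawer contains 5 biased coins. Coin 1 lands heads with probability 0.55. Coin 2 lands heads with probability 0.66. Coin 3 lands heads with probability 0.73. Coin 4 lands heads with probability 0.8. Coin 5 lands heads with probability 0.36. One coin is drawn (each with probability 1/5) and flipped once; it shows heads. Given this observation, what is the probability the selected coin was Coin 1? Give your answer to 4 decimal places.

P(heads|C1) = 0.55; P(heads|C2) = 0.66; P(heads|C3) = 0.73; P(heads|C4) = 0.8; P(heads|C5) = 0.36.
Prior × likelihood for each source: 0.2·0.55=0.1100, 0.2·0.66=0.1320, 0.2·0.73=0.1460, 0.2·0.8=0.1600, 0.2·0.36=0.07200. Summing gives P(heads) = 0.62000.
P(Coin 1 | heads) = 0.1100 / 0.62000 = 0.1774.

Posterior probability ≈ 0.1774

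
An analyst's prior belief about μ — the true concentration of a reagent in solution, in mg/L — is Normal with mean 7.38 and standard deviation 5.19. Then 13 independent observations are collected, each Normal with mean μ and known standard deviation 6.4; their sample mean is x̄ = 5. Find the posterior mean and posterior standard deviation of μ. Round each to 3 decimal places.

Prior precision 1/τ₀² = 1/5.19² = 0.0371249; data precision n/σ² = 13/6.4² = 0.317383.
Posterior precision = 0.0371249 + 0.317383 = 0.354508, giving posterior SD = 1/√0.354508 = 1.680.
Posterior mean = (0.0371249·7.38 + 0.317383·5) / 0.354508 = 5.249.

Posterior mean ≈ 5.249; posterior SD ≈ 1.680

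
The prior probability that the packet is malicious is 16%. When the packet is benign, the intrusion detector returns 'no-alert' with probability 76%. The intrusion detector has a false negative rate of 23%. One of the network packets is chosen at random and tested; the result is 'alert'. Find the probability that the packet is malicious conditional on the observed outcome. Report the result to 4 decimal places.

Write H for 'the packet is malicious'. Prior odds H:¬H = 0.16/0.84 = 0.19048. For the 'alert' outcome, the likelihood ratio is 0.77/0.24 = 3.2083.
Posterior odds = 0.19048 × 3.2083 = 0.61111, so P(H|E) = 0.61111/(1+0.61111) = 0.3793.

P(H | E) ≈ 0.3793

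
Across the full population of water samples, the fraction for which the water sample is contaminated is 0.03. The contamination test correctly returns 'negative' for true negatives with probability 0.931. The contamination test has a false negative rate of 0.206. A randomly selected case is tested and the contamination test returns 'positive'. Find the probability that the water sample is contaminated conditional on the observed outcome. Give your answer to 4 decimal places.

P(H | E) ≈ 0.2625

Let H be the event that the water sample is contaminated. P(H) = 0.03, so P(¬H) = 0.97. With E the 'positive' result, P(E|H) = 0.794 and P(E|¬H) = 0.069.
P(E) = 0.794·0.03 + 0.069·0.97 = 0.023820 + 0.066930 = 0.090750.
By Bayes' theorem, P(H|E) = 0.023820 / 0.090750 = 0.2625.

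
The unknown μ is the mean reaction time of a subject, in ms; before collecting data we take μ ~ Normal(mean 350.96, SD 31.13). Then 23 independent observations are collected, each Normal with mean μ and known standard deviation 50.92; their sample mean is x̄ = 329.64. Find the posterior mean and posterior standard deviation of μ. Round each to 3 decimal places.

With known σ, the Normal prior is conjugate. Weight on the data is w = (n/σ²)/(n/σ² + 1/τ₀²) = 0.00887056/(0.00887056+0.00103191) = 0.89579.
Posterior mean = w·x̄ + (1−w)·μ₀ = 0.89579·329.64 + 0.10421·350.96 = 331.862. Posterior variance = 1/(0.00887056+0.00103191) = 100.985, so SD = 10.049.

Posterior mean ≈ 331.862; posterior SD ≈ 10.049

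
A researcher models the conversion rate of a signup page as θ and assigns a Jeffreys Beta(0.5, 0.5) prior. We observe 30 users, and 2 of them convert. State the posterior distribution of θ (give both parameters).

Posterior: Beta(2.5, 28.5)

The binomial likelihood is conjugate to the Beta prior: with 2 successes and 28 failures, the posterior is Beta(0.5+2, 0.5+28) = Beta(2.5, 28.5).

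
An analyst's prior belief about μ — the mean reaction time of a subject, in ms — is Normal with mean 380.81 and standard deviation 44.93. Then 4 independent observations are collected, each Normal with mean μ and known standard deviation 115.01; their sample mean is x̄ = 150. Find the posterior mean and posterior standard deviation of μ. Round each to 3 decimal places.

Posterior mean ≈ 293.319; posterior SD ≈ 35.405

With known σ, the Normal prior is conjugate. Weight on the data is w = (n/σ²)/(n/σ² + 1/τ₀²) = 0.00030240/(0.00030240+0.00049537) = 0.37906.
Posterior mean = w·x̄ + (1−w)·μ₀ = 0.37906·150 + 0.62094·380.81 = 293.319. Posterior variance = 1/(0.00030240+0.00049537) = 1253.49, so SD = 35.405.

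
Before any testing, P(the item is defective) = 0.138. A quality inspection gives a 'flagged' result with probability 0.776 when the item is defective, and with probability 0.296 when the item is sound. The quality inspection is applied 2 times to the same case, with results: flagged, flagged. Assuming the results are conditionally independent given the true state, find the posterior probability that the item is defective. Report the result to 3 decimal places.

Posterior P(H) ≈ 0.524

With H the event that the item is defective, the joint likelihood of the observed sequence is P(data|H) = 0.776·0.776 = 0.60218 and P(data|¬H) = 0.296·0.296 = 0.087616.
Bayes: P(H|data) = 0.138·0.60218 / (0.138·0.60218 + 0.862·0.087616) = 0.083100/0.15863 = 0.5239.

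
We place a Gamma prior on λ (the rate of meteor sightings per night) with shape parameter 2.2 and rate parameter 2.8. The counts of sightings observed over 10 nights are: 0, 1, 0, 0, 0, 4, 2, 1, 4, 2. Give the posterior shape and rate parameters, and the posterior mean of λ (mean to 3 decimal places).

Total count ∑xᵢ = 14 over n = 10 nights.
Gamma is conjugate to the Poisson likelihood: posterior is Gamma(shape = 2.2+14 = 16.2, rate = 2.8+10 = 12.8).
E[λ | data] = 16.2/12.8 = 1.266.

Posterior: Gamma(shape=16.2, rate=12.8); mean ≈ 1.266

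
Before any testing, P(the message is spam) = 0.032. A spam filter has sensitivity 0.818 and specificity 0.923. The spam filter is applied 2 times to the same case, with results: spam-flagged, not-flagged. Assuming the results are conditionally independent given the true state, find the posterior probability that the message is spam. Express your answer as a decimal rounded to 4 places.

Let H be the event that the message is spam; start with P(H) = 0.032. P('spam-flagged'|H) = 0.818, P('spam-flagged'|¬H) = 0.077.
Update on result 1 ('spam-flagged'): P(H) ← 0.818·0.0320 / (0.818·0.0320 + 0.077·0.9680) = 0.026176/0.10071 = 0.2599.
Update on result 2 ('not-flagged'): P(H) ← 0.182·0.2599 / (0.182·0.2599 + 0.923·0.7401) = 0.047304/0.73041 = 0.0648.

Posterior P(H) ≈ 0.0648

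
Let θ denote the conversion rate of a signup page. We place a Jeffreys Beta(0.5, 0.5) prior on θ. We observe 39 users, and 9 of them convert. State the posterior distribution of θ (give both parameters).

The binomial likelihood is conjugate to the Beta prior: with 9 successes and 30 failures, the posterior is Beta(0.5+9, 0.5+30) = Beta(9.5, 30.5).

Posterior: Beta(9.5, 30.5)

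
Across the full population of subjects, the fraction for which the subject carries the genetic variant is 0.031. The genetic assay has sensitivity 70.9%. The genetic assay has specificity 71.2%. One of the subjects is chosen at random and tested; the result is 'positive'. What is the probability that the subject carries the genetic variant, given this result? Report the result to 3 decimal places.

P(H | E) ≈ 0.073

Let H be the event that the subject carries the genetic variant. P(H) = 0.031, so P(¬H) = 0.969. With E the 'positive' result, P(E|H) = 0.709 and P(E|¬H) = 0.288.
P(E) = 0.709·0.031 + 0.288·0.969 = 0.021979 + 0.27907 = 0.30105.
By Bayes' theorem, P(H|E) = 0.021979 / 0.30105 = 0.073.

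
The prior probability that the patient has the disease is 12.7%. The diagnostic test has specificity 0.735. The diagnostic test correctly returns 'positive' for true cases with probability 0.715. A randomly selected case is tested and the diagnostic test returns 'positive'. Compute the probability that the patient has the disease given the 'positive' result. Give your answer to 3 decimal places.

P(H | E) ≈ 0.282

Let H be the event that the patient has the disease. P(H) = 0.127, so P(¬H) = 0.873. With E the 'positive' result, P(E|H) = 0.715 and P(E|¬H) = 0.265.
P(E) = 0.715·0.127 + 0.265·0.873 = 0.090805 + 0.23135 = 0.32215.
By Bayes' theorem, P(H|E) = 0.090805 / 0.32215 = 0.282.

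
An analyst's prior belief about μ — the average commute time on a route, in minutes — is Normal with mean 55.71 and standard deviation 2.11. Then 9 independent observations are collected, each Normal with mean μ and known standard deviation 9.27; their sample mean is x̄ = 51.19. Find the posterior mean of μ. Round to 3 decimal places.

Prior precision 1/τ₀² = 1/2.11² = 0.224613; data precision n/σ² = 9/9.27² = 0.104733.
Posterior precision = 0.224613 + 0.104733 = 0.329346.
Posterior mean = (0.224613·55.71 + 0.104733·51.19) / 0.329346 = 54.273.

Posterior mean ≈ 54.273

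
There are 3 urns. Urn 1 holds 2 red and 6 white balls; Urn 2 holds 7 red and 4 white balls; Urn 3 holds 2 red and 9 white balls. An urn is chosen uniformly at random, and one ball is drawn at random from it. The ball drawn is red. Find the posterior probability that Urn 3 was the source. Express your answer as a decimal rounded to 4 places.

Tabulate prior·likelihood by source: [1] prior 0.333333, lik 0.25, product 0.08333; [2] prior 0.333333, lik 0.6364, product 0.2121; [3] prior 0.333333, lik 0.1818, product 0.06061.
Normalizing constant = 0.35606; the posterior for Urn 3 is its product over the sum, 0.06061/0.35606 = 0.1702.

Posterior probability ≈ 0.1702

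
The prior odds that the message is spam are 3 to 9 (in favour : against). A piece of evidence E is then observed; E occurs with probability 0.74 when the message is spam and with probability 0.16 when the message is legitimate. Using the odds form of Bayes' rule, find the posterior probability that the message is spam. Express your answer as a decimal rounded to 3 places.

Posterior probability ≈ 0.607

Prior odds = 3/9 = 0.33333.
Likelihood ratio for E = 0.74/0.16 = 4.6250.
Posterior odds = prior odds × LR = 1.5417.
Posterior probability = odds/(1+odds) = 1.5417/2.5417 = 0.607.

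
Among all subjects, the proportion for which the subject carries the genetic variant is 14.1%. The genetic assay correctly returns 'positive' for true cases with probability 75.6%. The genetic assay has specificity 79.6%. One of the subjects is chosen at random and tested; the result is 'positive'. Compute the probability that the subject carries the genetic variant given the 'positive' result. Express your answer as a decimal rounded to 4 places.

Let H be the event that the subject carries the genetic variant. P(H) = 0.141, so P(¬H) = 0.859. With E the 'positive' result, P(E|H) = 0.756 and P(E|¬H) = 0.204.
P(E) = 0.756·0.141 + 0.204·0.859 = 0.10660 + 0.17524 = 0.28183.
By Bayes' theorem, P(H|E) = 0.10660 / 0.28183 = 0.3782.

P(H | E) ≈ 0.3782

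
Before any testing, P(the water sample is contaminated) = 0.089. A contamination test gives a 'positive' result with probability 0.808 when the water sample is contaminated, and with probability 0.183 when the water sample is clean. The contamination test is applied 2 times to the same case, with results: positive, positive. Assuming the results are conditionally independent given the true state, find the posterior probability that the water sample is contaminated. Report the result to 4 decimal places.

Posterior P(H) ≈ 0.6557

With H the event that the water sample is contaminated, the joint likelihood of the observed sequence is P(data|H) = 0.808·0.808 = 0.65286 and P(data|¬H) = 0.183·0.183 = 0.033489.
Bayes: P(H|data) = 0.089·0.65286 / (0.089·0.65286 + 0.911·0.033489) = 0.058105/0.088613 = 0.6557.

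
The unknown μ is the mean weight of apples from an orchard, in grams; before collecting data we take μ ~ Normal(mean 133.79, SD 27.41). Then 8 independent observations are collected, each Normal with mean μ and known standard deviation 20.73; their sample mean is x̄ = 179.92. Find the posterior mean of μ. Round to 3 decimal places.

Prior precision 1/τ₀² = 1/27.41² = 0.00133101; data precision n/σ² = 8/20.73² = 0.0186162.
Posterior precision = 0.00133101 + 0.0186162 = 0.0199472.
Posterior mean = (0.00133101·133.79 + 0.0186162·179.92) / 0.0199472 = 176.842.

Posterior mean ≈ 176.842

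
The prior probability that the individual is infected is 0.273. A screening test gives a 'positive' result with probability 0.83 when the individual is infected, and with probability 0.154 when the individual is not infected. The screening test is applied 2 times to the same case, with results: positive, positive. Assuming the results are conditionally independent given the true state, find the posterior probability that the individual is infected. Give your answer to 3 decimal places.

Posterior P(H) ≈ 0.916

With H the event that the individual is infected, the joint likelihood of the observed sequence is P(data|H) = 0.83·0.83 = 0.68890 and P(data|¬H) = 0.154·0.154 = 0.023716.
Bayes: P(H|data) = 0.273·0.68890 / (0.273·0.68890 + 0.727·0.023716) = 0.18807/0.20531 = 0.9160.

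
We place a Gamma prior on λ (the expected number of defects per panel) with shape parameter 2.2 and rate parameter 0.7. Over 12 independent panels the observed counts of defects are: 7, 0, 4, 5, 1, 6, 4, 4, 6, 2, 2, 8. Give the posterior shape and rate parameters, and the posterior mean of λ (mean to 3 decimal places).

Posterior: Gamma(shape=51.2, rate=12.7); mean ≈ 4.031

The Poisson likelihood adds the total count to the shape and the number of exposure periods to the rate. Here ∑xᵢ = 49 and n = 12, so shape 2.2→51.2 and rate 0.7→12.7.
Posterior mean = shape/rate = 51.2/12.7 = 4.031.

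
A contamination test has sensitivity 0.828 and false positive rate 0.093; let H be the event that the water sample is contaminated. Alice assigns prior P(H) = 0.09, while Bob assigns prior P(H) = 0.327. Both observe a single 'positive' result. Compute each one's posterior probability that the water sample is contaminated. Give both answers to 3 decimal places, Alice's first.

Alice: 0.468; Bob: 0.812

P('+'|H) = 0.828, P('+'|¬H) = 0.093.
Alice: numerator 0.828·0.09 = 0.074520; evidence = 0.074520+0.093·0.91 = 0.15915; posterior = 0.468.
Bob: numerator 0.828·0.327 = 0.27076; evidence = 0.27076+0.093·0.673 = 0.33335; posterior = 0.812.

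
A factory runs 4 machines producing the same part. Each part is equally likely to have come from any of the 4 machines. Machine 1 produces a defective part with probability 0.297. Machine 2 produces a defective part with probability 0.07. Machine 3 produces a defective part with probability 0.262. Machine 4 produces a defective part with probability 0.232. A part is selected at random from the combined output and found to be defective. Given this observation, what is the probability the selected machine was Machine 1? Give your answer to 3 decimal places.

Tabulate prior·likelihood by source: [1] prior 0.25, lik 0.297, product 0.07425; [2] prior 0.25, lik 0.07, product 0.01750; [3] prior 0.25, lik 0.262, product 0.06550; [4] prior 0.25, lik 0.232, product 0.05800.
Normalizing constant = 0.21525; the posterior for Machine 1 is its product over the sum, 0.07425/0.21525 = 0.345.

Posterior probability ≈ 0.345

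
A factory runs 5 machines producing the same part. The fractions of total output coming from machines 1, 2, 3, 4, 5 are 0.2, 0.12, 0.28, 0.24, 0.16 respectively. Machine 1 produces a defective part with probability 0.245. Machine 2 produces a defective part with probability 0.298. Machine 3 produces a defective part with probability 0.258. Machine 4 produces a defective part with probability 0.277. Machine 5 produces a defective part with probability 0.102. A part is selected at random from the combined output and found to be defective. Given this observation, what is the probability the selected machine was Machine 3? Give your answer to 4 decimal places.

P(defective|M1) = 0.245; P(defective|M2) = 0.298; P(defective|M3) = 0.258; P(defective|M4) = 0.277; P(defective|M5) = 0.102.
Prior × likelihood for each source: 0.2·0.245=0.04900, 0.12·0.298=0.03576, 0.28·0.258=0.07224, 0.24·0.277=0.06648, 0.16·0.102=0.01632. Summing gives P(defective) = 0.23980.
P(Machine 3 | defective) = 0.07224 / 0.23980 = 0.3013.

Posterior probability ≈ 0.3013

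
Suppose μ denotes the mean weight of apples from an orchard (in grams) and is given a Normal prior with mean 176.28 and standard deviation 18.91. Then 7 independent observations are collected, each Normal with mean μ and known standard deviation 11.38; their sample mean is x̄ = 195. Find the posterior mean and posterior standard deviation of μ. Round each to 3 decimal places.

With known σ, the Normal prior is conjugate. Weight on the data is w = (n/σ²)/(n/σ² + 1/τ₀²) = 0.0540522/(0.0540522+0.00279651) = 0.95081.
Posterior mean = w·x̄ + (1−w)·μ₀ = 0.95081·195 + 0.049192·176.28 = 194.079. Posterior variance = 1/(0.0540522+0.00279651) = 17.5905, so SD = 4.194.

Posterior mean ≈ 194.079; posterior SD ≈ 4.194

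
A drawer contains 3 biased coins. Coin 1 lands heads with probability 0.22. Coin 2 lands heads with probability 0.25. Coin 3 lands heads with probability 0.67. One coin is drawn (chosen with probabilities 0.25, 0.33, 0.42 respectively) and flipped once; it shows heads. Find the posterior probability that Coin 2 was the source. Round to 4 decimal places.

Posterior probability ≈ 0.1969

Tabulate prior·likelihood by source: [1] prior 0.25, lik 0.22, product 0.05500; [2] prior 0.33, lik 0.25, product 0.08250; [3] prior 0.42, lik 0.67, product 0.2814.
Normalizing constant = 0.41890; the posterior for Coin 2 is its product over the sum, 0.08250/0.41890 = 0.1969.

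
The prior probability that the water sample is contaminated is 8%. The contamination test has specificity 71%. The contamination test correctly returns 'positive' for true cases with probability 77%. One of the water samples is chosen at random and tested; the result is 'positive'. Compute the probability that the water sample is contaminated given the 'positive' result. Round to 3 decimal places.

Let H be the event that the water sample is contaminated. P(H) = 0.08, so P(¬H) = 0.92. With E the 'positive' result, P(E|H) = 0.77 and P(E|¬H) = 0.29.
P(E) = 0.77·0.08 + 0.29·0.92 = 0.061600 + 0.26680 = 0.32840.
By Bayes' theorem, P(H|E) = 0.061600 / 0.32840 = 0.188.

P(H | E) ≈ 0.188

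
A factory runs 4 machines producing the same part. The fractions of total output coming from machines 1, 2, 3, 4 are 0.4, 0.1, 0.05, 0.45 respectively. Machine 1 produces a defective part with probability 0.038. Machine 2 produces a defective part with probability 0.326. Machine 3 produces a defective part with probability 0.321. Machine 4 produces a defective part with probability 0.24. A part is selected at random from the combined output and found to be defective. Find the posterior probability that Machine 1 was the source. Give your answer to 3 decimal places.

Tabulate prior·likelihood by source: [1] prior 0.4, lik 0.038, product 0.01520; [2] prior 0.1, lik 0.326, product 0.03260; [3] prior 0.05, lik 0.321, product 0.01605; [4] prior 0.45, lik 0.24, product 0.1080.
Normalizing constant = 0.17185; the posterior for Machine 1 is its product over the sum, 0.01520/0.17185 = 0.088.

Posterior probability ≈ 0.088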